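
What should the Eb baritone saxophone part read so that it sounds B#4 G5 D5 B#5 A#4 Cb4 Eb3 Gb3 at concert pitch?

G##6 E7 B6 G##7 F##6 Ab5 C5 Eb5

Written C4 sounds as Eb2 on the Eb baritone saxophone, so concert pitches are written a major thirteenth up.
B#4 -> G##6
G5 -> E7
D5 -> B6
B#5 -> G##7
A#4 -> F##6
Cb4 -> Ab5
Eb3 -> C5
Gb3 -> Eb5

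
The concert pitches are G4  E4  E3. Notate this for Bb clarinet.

A4 F#4 F#3

The Bb clarinet sounds a major second below written, so the written part must be a major second above concert — transpose each note up.
G4 -> A4
E4 -> F#4
E3 -> F#3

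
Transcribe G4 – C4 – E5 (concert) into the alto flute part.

Written C4 sounds as G3 on the alto flute, so concert pitches are written a perfect fourth up.
G4 gives C5
C4 gives F4
E5 gives A5

C5 F4 A5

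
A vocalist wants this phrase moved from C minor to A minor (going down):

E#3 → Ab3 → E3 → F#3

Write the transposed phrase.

C##3 F3 C#3 D#3

From C down to A is a minor third; apply that to each pitch.
E#3 gives C##3
Ab3 gives F3
E3 gives C#3
F#3 gives D#3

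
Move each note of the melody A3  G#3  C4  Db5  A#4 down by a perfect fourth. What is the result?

E3 D#3 G3 Ab4 E#4

A3 → E3
G#3 → D#3
C4 → G3
Db5 → Ab4
A#4 → E#4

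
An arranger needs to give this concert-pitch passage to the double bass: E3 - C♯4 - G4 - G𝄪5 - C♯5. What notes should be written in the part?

The double bass sounds a perfect octave below written, so the written part must be a perfect octave above concert — transpose each note up.
E3 → E4
C#4 → C#5
G4 → G5
G##5 → G##6
C#5 → C#6

E4 C#5 G5 G##6 C#6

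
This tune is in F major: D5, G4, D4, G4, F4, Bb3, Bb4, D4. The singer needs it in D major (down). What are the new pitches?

B4 E4 B3 E4 D4 G3 G4 B3

F major to D major down is a minor third, so every note moves down by that interval.
D5 gives B4
G4 gives E4
D4 gives B3
G4 gives E4
F4 gives D4
Bb3 gives G3
Bb4 gives G4
D4 gives B3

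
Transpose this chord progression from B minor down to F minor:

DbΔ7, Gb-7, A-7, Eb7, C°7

B minor down to F minor is an augmented fourth; each chord root moves by that interval while the quality stays the same.
DbΔ7: root Db down an augmented fourth → Abb, giving AbbΔ7.
Gb-7: root Gb down an augmented fourth → Dbb, giving Dbb-7.
A-7: root A down an augmented fourth → Eb, giving Eb-7.
Eb7: root Eb down an augmented fourth → Bbb, giving Bbb7.
C°7: root C down an augmented fourth → Gb, giving Gb°7.

AbbΔ7 Dbb-7 Eb-7 Bbb7 Gb°7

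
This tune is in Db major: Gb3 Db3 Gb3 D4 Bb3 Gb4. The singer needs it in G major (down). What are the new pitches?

From Db down to G is a diminished fifth; apply that to each pitch.
Gb3 to C3
Db3 to G2
Gb3 to C3
D4 to G#3
Bb3 to E3
Gb4 to C4

C3 G2 C3 G#3 E3 C4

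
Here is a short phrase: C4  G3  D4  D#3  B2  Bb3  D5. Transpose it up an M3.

E4 B3 F#4 F##3 D#3 D4 F#5

A major third up from C4 gives E4.
A major third up from G3 gives B3.
D4 up a major third is F#4.
A major third up from D#3 gives F##3.
B2: a third up reaches D, and 4 semitones makes it D#3.
A major third up from Bb3 gives D4.
D5 up a major third is F#5.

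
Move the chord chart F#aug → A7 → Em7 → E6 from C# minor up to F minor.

Bbaug Db7 Abm7 Ab6

C# minor up to F minor is a diminished fourth; each chord root moves by that interval while the quality stays the same.
F#aug: root F# up a diminished fourth → Bb, giving Bbaug.
A7: root A up a diminished fourth → Db, giving Db7.
Em7: root E up a diminished fourth → Ab, giving Abm7.
E6: root E up a diminished fourth → Ab, giving Ab6.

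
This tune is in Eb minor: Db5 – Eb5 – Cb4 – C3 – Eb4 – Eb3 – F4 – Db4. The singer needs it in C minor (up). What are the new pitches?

Bb5 C6 Ab4 A3 C5 C4 D5 Bb4

Eb minor to C minor up is a major sixth, so every note moves up by that interval.
Db5 -> Bb5
Eb5 -> C6
Cb4 -> Ab4
C3 -> A3
Eb4 -> C5
Eb3 -> C4
F4 -> D5
Db4 -> Bb4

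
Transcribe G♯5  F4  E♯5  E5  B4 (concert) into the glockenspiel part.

G#3 F2 E#3 E3 B2

Written C4 sounds as C6 on the glockenspiel, so concert pitches are written a perfect fifteenth down.
G#5 -> G#3
F4 -> F2
E#5 -> E#3
E5 -> E3
B4 -> B2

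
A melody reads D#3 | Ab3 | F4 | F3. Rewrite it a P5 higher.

D#3 up a perfect fifth is A#3.
A perfect fifth up from Ab3 gives Eb4.
A perfect fifth up from F4 gives C5.
F3: a fifth up reaches C, and 7 semitones makes it C4.

A#3 Eb4 C5 C4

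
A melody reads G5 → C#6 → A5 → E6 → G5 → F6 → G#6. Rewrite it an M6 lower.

Bb4 E5 C5 G5 Bb4 Ab5 B5

G5 to Bb4
C#6 to E5
A5 to C5
E6 to G5
G5 to Bb4
F6 to Ab5
G#6 to B5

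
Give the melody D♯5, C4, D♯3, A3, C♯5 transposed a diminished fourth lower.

A diminished fourth down from D#5 gives A##4.
C4 down a diminished fourth is G#3.
A diminished fourth down from D#3 gives A##2.
A3: a fourth down reaches E, and 4 semitones makes it E#3.
C#5 down a diminished fourth is G##4.

A##4 G#3 A##2 E#3 G##4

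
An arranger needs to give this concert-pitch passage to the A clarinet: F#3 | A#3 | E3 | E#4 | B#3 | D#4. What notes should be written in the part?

The A clarinet sounds a minor third below written, so the written part must be a minor third above concert — transpose each note up.
F#3 gives A3
A#3 gives C#4
E3 gives G3
E#4 gives G#4
B#3 gives D#4
D#4 gives F#4

A3 C#4 G3 G#4 D#4 F#4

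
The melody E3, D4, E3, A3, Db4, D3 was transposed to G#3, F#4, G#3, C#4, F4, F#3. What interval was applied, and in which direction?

up a major third

Take the first pair: E3 → G#3. E to G spans 3 letter names, so the interval is some kind of third.
E3 to G#3 is 4 semitones, which makes it a major third; the second version is higher, so the direction is up.
Checking another pair — D3 → F#3 — gives the same interval.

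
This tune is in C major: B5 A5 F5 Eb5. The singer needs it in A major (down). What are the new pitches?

C major to A major down is a minor third, so every note moves down by that interval.
B5 -> G#5
A5 -> F#5
F5 -> D5
Eb5 -> C5

G#5 F#5 D5 C5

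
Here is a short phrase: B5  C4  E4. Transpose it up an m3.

A minor third up from B5 gives D6.
C4 up a minor third is Eb4.
A minor third up from E4 gives G4.

D6 Eb4 G4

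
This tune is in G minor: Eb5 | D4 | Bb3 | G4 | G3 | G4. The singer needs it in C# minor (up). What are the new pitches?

A5 G#4 E4 C#5 C#4 C#5

G minor to C# minor up is an augmented fourth, so every note moves up by that interval.
Eb5 -> A5
D4 -> G#4
Bb3 -> E4
G4 -> C#5
G3 -> C#4
G4 -> C#5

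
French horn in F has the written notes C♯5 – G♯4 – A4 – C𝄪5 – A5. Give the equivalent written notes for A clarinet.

A4 E4 F4 A#4 F5

First find concert pitch: the French horn in F sounds a perfect fifth below written, so C♯5 G♯4 A4 C𝄪5 A5 sounds F#4 C#4 D4 F##4 D5.
Then write for A clarinet: it sounds a minor third below written, so the part must be a minor third above concert.
F#4 → A4
C#4 → E4
D4 → F4
F##4 → A#4
D5 → F5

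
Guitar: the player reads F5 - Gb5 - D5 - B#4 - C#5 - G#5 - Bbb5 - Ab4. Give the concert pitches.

Written C4 on the guitar sounds as C3, a perfect octave lower; apply that shift to every note.
F5 → F4
Gb5 → Gb4
D5 → D4
B#4 → B#3
C#5 → C#4
G#5 → G#4
Bbb5 → Bbb4
Ab4 → Ab3

F4 Gb4 D4 B#3 C#4 G#4 Bbb4 Ab3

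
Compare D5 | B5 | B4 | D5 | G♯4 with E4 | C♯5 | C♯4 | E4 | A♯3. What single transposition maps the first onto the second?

Take the first pair: D5 → E4. D to E spans 7 letter names, so the interval is some kind of seventh.
E4 to D5 is 10 semitones, which makes it a minor seventh; the second version is lower, so the direction is down.
Checking another pair — G#4 → A#3 — gives the same interval.

down a minor seventh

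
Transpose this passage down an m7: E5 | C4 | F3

F#4 D3 G2

E5 becomes F#4
C4 becomes D3
F3 becomes G2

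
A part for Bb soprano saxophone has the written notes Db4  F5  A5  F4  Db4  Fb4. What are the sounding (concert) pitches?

Cb4 Eb5 G5 Eb4 Cb4 Ebb4

Written C4 on the Bb soprano saxophone sounds as Bb3, a major second lower; apply that shift to every note.
Db4 → Cb4
F5 → Eb5
A5 → G5
F4 → Eb4
Db4 → Cb4
Fb4 → Ebb4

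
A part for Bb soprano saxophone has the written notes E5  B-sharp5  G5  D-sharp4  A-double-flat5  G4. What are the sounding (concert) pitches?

D5 A#5 F5 C#4 Gbb5 F4

The Bb soprano saxophone sounds a major second below written, so transpose each written note down a major second.
E5 becomes D5
B#5 becomes A#5
G5 becomes F5
D#4 becomes C#4
Abb5 becomes Gbb5
G4 becomes F4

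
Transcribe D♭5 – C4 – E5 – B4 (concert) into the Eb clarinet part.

Written C4 sounds as Eb4 on the Eb clarinet, so concert pitches are written a minor third down.
Db5 → Bb4
C4 → A3
E5 → C#5
B4 → G#4

Bb4 A3 C#5 G#4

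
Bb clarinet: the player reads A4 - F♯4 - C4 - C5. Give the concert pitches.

Written C4 on the Bb clarinet sounds as Bb3, a major second lower; apply that shift to every note.
A4 becomes G4
F#4 becomes E4
C4 becomes Bb3
C5 becomes Bb4

G4 E4 Bb3 Bb4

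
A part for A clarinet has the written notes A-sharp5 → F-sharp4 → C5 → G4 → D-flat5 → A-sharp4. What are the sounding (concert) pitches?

Written C4 on the A clarinet sounds as A3, a minor third lower; apply that shift to every note.
A#5 to F##5
F#4 to D#4
C5 to A4
G4 to E4
Db5 to Bb4
A#4 to F##4

F##5 D#4 A4 E4 Bb4 F##4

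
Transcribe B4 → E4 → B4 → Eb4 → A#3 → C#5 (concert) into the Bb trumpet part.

C#5 F#4 C#5 F4 B#3 D#5

Written C4 sounds as Bb3 on the Bb trumpet, so concert pitches are written a major second up.
B4 to C#5
E4 to F#4
B4 to C#5
Eb4 to F4
A#3 to B#3
C#5 to D#5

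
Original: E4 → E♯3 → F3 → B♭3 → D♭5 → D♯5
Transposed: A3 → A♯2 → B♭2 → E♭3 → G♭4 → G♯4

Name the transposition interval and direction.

From E4 to A3 is 5 letter names — a fifth of some quality.
A3 to E4 is 7 semitones, which makes it a perfect fifth; the second version is lower, so the direction is down.
Checking another pair — D#5 → G#4 — gives the same interval.

down a perfect fifth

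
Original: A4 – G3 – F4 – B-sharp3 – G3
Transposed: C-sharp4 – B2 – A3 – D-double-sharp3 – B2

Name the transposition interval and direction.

From A4 to C#4 is 6 letter names — a sixth of some quality.
C#4 to A4 is 8 semitones, which makes it a minor sixth; the second version is lower, so the direction is down.
Checking another pair — G3 → B2 — gives the same interval.

down a minor sixth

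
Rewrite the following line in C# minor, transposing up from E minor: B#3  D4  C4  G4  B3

From E up to C# is a major sixth; apply that to each pitch.
B#3 becomes G##4
D4 becomes B4
C4 becomes A4
G4 becomes E5
B3 becomes G#4

G##4 B4 A4 E5 G#4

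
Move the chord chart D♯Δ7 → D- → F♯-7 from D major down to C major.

D major down to C major is a major second; each chord root moves by that interval while the quality stays the same.
D♯Δ7: root D♯ down a major second → C#, giving C#Δ7.
D-: root D down a major second → C, giving C-.
F♯-7: root F♯ down a major second → E, giving E-7.

C#Δ7 C- E-7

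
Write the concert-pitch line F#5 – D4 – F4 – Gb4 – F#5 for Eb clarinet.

Written C4 sounds as Eb4 on the Eb clarinet, so concert pitches are written a minor third down.
F#5 → D#5
D4 → B3
F4 → D4
Gb4 → Eb4
F#5 → D#5

D#5 B3 D4 Eb4 D#5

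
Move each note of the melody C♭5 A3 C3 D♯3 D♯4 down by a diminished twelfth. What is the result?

F3 D#2 F#1 G##1 G##2

Cb5: a twelfth down reaches F, and 18 semitones makes it F3.
A3: a twelfth down reaches D, and 18 semitones makes it D#2.
A diminished twelfth down from C3 gives F#1.
D#3 down a diminished twelfth is G##1.
D#4 down a diminished twelfth is G##2.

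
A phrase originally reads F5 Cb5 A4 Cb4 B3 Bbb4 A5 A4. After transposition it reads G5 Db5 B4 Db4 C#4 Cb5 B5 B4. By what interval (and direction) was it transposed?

Take the first pair: F5 → G5. F to G spans 2 letter names, so the interval is some kind of second.
F5 to G5 is 2 semitones, which makes it a major second; the second version is higher, so the direction is up.
Checking another pair — A4 → B4 — gives the same interval.

up a major second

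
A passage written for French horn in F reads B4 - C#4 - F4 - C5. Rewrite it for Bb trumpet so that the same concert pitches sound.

F#4 G#3 C4 G4

First find concert pitch: the French horn in F sounds a perfect fifth below written, so B4 C#4 F4 C5 sounds E4 F#3 Bb3 F4.
Then write for Bb trumpet: it sounds a major second below written, so the part must be a major second above concert.
E4 → F#4
F#3 → G#3
Bb3 → C4
F4 → G4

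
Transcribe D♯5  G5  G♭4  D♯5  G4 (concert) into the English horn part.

A#5 D6 Db5 A#5 D5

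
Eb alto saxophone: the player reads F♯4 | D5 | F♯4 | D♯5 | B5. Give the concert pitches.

A3 F4 A3 F#4 D5

The Eb alto saxophone sounds a major sixth below written, so transpose each written note down a major sixth.
F#4 → A3
D5 → F4
F#4 → A3
D#5 → F#4
B5 → D5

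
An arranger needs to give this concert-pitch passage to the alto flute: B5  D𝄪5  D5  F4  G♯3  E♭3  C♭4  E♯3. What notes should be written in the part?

E6 G##5 G5 Bb4 C#4 Ab3 Fb4 A#3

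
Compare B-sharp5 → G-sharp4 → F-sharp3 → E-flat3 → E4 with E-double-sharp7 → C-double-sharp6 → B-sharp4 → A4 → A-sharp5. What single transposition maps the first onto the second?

up an augmented eleventh

From B#5 to E##7 is 11 letter names — an eleventh of some quality.
B#5 to E##7 is 18 semitones, which makes it an augmented eleventh; the second version is higher, so the direction is up.
Checking another pair — E4 → A#5 — gives the same interval.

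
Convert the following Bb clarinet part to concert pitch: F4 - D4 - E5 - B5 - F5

The Bb clarinet sounds a major second below written, so transpose each written note down a major second.
F4 gives Eb4
D4 gives C4
E5 gives D5
B5 gives A5
F5 gives Eb5

Eb4 C4 D5 A5 Eb5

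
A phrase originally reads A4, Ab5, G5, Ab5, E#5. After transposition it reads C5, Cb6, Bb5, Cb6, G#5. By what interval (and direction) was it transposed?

up a minor third

From A4 to C5 is 3 letter names — a third of some quality.
A4 to C5 is 3 semitones, which makes it a minor third; the second version is higher, so the direction is up.
Checking another pair — E#5 → G#5 — gives the same interval.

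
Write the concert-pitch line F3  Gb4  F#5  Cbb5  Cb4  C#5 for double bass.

Written C4 sounds as C3 on the double bass, so concert pitches are written a perfect octave up.
F3 to F4
Gb4 to Gb5
F#5 to F#6
Cbb5 to Cbb6
Cb4 to Cb5
C#5 to C#6

F4 Gb5 F#6 Cbb6 Cb5 C#6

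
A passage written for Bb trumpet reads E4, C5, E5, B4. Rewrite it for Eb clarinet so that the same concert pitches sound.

First find concert pitch: the Bb trumpet sounds a major second below written, so E4 C5 E5 B4 sounds D4 Bb4 D5 A4.
Then write for Eb clarinet: it sounds a minor third above written, so the part must be a minor third below concert.
D4 → B3
Bb4 → G4
D5 → B4
A4 → F#4

B3 G4 B4 F#4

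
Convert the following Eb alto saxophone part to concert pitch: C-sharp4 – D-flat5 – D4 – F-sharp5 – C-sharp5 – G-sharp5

E3 Fb4 F3 A4 E4 B4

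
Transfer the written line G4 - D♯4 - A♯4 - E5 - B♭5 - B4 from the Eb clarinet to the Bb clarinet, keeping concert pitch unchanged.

C5 G#4 D#5 A5 Eb6 E5

First find concert pitch: the Eb clarinet sounds a minor third above written, so G4 D♯4 A♯4 E5 B♭5 B4 sounds Bb4 F#4 C#5 G5 Db6 D5.
Then write for Bb clarinet: it sounds a major second below written, so the part must be a major second above concert.
Bb4 → C5
F#4 → G#4
C#5 → D#5
G5 → A5
Db6 → Eb6
D5 → E5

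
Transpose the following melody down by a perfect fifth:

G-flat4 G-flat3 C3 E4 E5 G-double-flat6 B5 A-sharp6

Cb4 Cb3 F2 A3 A4 Cbb6 E5 D#6

A perfect fifth down from Gb4 gives Cb4.
Gb3: a fifth down reaches C, and 7 semitones makes it Cb3.
C3 down a perfect fifth is F2.
E4 down a perfect fifth is A3.
E5: a fifth down reaches A, and 7 semitones makes it A4.
Gbb6: a fifth down reaches C, and 7 semitones makes it Cbb6.
B5: a fifth down reaches E, and 7 semitones makes it E5.
A perfect fifth down from A#6 gives D#6.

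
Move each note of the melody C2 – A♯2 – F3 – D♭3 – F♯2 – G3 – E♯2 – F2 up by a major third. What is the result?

C2 up a major third is E2.
A#2: a third up reaches C, and 4 semitones makes it C##3.
F3 up a major third is A3.
Db3: a third up reaches F, and 4 semitones makes it F3.
F#2: a third up reaches A, and 4 semitones makes it A#2.
G3: a third up reaches B, and 4 semitones makes it B3.
A major third up from E#2 gives G##2.
F2: a third up reaches A, and 4 semitones makes it A2.

E2 C##3 A3 F3 A#2 B3 G##2 A2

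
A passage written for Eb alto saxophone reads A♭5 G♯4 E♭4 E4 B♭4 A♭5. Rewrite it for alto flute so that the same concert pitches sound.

First find concert pitch: the Eb alto saxophone sounds a major sixth below written, so A♭5 G♯4 E♭4 E4 B♭4 A♭5 sounds Cb5 B3 Gb3 G3 Db4 Cb5.
Then write for alto flute: it sounds a perfect fourth below written, so the part must be a perfect fourth above concert.
Cb5 → Fb5
B3 → E4
Gb3 → Cb4
G3 → C4
Db4 → Gb4
Cb5 → Fb5

Fb5 E4 Cb4 C4 Gb4 Fb5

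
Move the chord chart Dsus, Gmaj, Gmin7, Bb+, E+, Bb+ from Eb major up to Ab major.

Gsus Cmaj Cmin7 Eb+ A+ Eb+

Eb major up to Ab major is a perfect fourth; each chord root moves by that interval while the quality stays the same.
Dsus: root D up a perfect fourth → G, giving Gsus.
Gmaj: root G up a perfect fourth → C, giving Cmaj.
Gmin7: root G up a perfect fourth → C, giving Cmin7.
Bb+: root Bb up a perfect fourth → Eb, giving Eb+.
E+: root E up a perfect fourth → A, giving A+.
Bb+: root Bb up a perfect fourth → Eb, giving Eb+.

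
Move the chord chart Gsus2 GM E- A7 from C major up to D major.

C major up to D major is a major second; each chord root moves by that interval while the quality stays the same.
Gsus2: root G up a major second → A, giving Asus2.
GM: root G up a major second → A, giving AM.
E-: root E up a major second → F#, giving F#-.
A7: root A up a major second → B, giving B7.

Asus2 AM F#- B7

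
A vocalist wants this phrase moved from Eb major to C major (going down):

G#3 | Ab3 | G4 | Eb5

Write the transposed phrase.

E#3 F3 E4 C5

Eb major to C major down is a minor third, so every note moves down by that interval.
G#3 -> E#3
Ab3 -> F3
G4 -> E4
Eb5 -> C5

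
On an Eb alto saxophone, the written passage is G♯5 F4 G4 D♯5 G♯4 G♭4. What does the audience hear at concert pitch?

B4 Ab3 Bb3 F#4 B3 Bbb3

The Eb alto saxophone sounds a major sixth below written, so transpose each written note down a major sixth.
G#5 gives B4
F4 gives Ab3
G4 gives Bb3
D#5 gives F#4
G#4 gives B3
Gb4 gives Bbb3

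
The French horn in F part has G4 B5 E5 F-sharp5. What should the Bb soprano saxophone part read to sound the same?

First find concert pitch: the French horn in F sounds a perfect fifth below written, so G4 B5 E5 F-sharp5 sounds C4 E5 A4 B4.
Then write for Bb soprano saxophone: it sounds a major second below written, so the part must be a major second above concert.
C4 → D4
E5 → F#5
A4 → B4
B4 → C#5

D4 F#5 B4 C#5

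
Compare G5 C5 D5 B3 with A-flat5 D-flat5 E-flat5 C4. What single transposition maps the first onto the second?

up a minor second

From G5 to Ab5 is 2 letter names — a second of some quality.
G5 to Ab5 is 1 semitone, which makes it a minor second; the second version is higher, so the direction is up.
Checking another pair — B3 → C4 — gives the same interval.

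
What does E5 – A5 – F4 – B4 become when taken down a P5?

E5: a fifth down reaches A, and 7 semitones makes it A4.
A5 down a perfect fifth is D5.
F4 down a perfect fifth is Bb3.
B4: a fifth down reaches E, and 7 semitones makes it E4.

A4 D5 Bb3 E4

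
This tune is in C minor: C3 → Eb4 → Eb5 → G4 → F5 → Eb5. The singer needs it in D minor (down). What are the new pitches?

From C down to D is a minor seventh; apply that to each pitch.
C3 becomes D2
Eb4 becomes F3
Eb5 becomes F4
G4 becomes A3
F5 becomes G4
Eb5 becomes F4

D2 F3 F4 A3 G4 F4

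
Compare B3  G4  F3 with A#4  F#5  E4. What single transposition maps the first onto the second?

From B3 to A#4 is 7 letter names — a seventh of some quality.
B3 to A#4 is 11 semitones, which makes it a major seventh; the second version is higher, so the direction is up.
Checking another pair — F3 → E4 — gives the same interval.

up a major seventh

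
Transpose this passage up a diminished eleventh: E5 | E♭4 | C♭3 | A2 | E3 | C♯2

E5: an eleventh up reaches A, and 16 semitones makes it Ab6.
Eb4 up a diminished eleventh is Abb5.
Cb3 up a diminished eleventh is Fbb4.
A diminished eleventh up from A2 gives Db4.
E3 up a diminished eleventh is Ab4.
C#2: an eleventh up reaches F, and 16 semitones makes it F3.

Ab6 Abb5 Fbb4 Db4 Ab4 F3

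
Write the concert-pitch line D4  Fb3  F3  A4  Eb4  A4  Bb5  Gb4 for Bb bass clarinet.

The Bb bass clarinet sounds a major ninth below written, so the written part must be a major ninth above concert — transpose each note up.
D4 to E5
Fb3 to Gb4
F3 to G4
A4 to B5
Eb4 to F5
A4 to B5
Bb5 to C7
Gb4 to Ab5

E5 Gb4 G4 B5 F5 B5 C7 Ab5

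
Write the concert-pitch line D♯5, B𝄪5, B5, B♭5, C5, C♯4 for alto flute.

G#5 E##6 E6 Eb6 F5 F#4

Written C4 sounds as G3 on the alto flute, so concert pitches are written a perfect fourth up.
D#5 gives G#5
B##5 gives E##6
B5 gives E6
Bb5 gives Eb6
C5 gives F5
C#4 gives F#4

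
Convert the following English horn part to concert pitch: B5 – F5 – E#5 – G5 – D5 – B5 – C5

The English horn sounds a perfect fifth below written, so transpose each written note down a perfect fifth.
B5 gives E5
F5 gives Bb4
E#5 gives A#4
G5 gives C5
D5 gives G4
B5 gives E5
C5 gives F4

E5 Bb4 A#4 C5 G4 E5 F4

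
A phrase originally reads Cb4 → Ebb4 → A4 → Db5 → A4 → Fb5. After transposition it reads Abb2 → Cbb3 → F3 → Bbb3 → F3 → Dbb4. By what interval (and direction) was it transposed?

down a major tenth

From Cb4 to Abb2 is 10 letter names — a tenth of some quality.
Abb2 to Cb4 is 16 semitones, which makes it a major tenth; the second version is lower, so the direction is down.
Checking another pair — Fb5 → Dbb4 — gives the same interval.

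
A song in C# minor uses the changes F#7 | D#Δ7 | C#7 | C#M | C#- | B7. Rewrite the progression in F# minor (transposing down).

B7 G#Δ7 F#7 F#M F#- E7

C# minor down to F# minor is a perfect fifth; each chord root moves by that interval while the quality stays the same.
F#7: root F# down a perfect fifth → B, giving B7.
D#Δ7: root D# down a perfect fifth → G#, giving G#Δ7.
C#7: root C# down a perfect fifth → F#, giving F#7.
C#M: root C# down a perfect fifth → F#, giving F#M.
C#-: root C# down a perfect fifth → F#, giving F#-.
B7: root B down a perfect fifth → E, giving E7.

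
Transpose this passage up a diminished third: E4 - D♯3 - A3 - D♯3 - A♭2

E4 to Gb4
D#3 to F3
A3 to Cb4
D#3 to F3
Ab2 to Cbb3

Gb4 F3 Cb4 F3 Cbb3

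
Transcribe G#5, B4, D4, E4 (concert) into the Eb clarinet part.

E#5 G#4 B3 C#4

Written C4 sounds as Eb4 on the Eb clarinet, so concert pitches are written a minor third down.
G#5 → E#5
B4 → G#4
D4 → B3
E4 → C#4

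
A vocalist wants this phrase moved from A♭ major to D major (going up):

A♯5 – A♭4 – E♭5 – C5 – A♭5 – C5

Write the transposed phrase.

A♭ major to D major up is an augmented fourth, so every note moves up by that interval.
A#5 → D##6
Ab4 → D5
Eb5 → A5
C5 → F#5
Ab5 → D6
C5 → F#5

D##6 D5 A5 F#5 D6 F#5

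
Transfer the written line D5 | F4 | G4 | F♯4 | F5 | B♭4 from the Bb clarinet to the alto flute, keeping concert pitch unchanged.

First find concert pitch: the Bb clarinet sounds a major second below written, so D5 F4 G4 F♯4 F5 B♭4 sounds C5 Eb4 F4 E4 Eb5 Ab4.
Then write for alto flute: it sounds a perfect fourth below written, so the part must be a perfect fourth above concert.
C5 → F5
Eb4 → Ab4
F4 → Bb4
E4 → A4
Eb5 → Ab5
Ab4 → Db5

F5 Ab4 Bb4 A4 Ab5 Db5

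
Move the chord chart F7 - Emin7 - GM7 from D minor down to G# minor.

B7 A#min7 C#M7

D minor down to G# minor is a diminished fifth; each chord root moves by that interval while the quality stays the same.
F7: root F down a diminished fifth → B, giving B7.
Emin7: root E down a diminished fifth → A#, giving A#min7.
GM7: root G down a diminished fifth → C#, giving C#M7.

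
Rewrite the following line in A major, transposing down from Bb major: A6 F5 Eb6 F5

From Bb down to A is a minor second; apply that to each pitch.
A6 to G#6
F5 to E5
Eb6 to D6
F5 to E5

G#6 E5 D6 E5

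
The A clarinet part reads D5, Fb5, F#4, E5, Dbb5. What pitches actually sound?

B4 Db5 D#4 C#5 Bbb4

The A clarinet sounds a minor third below written, so transpose each written note down a minor third.
D5 → B4
Fb5 → Db5
F#4 → D#4
E5 → C#5
Dbb5 → Bbb4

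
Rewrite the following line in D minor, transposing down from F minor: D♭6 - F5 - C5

Bb5 D5 A4

From F down to D is a minor third; apply that to each pitch.
Db6 to Bb5
F5 to D5
C5 to A4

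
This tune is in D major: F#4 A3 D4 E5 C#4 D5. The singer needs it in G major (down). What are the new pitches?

B3 D3 G3 A4 F#3 G4

D major to G major down is a perfect fifth, so every note moves down by that interval.
F#4 becomes B3
A3 becomes D3
D4 becomes G3
E5 becomes A4
C#4 becomes F#3
D5 becomes G4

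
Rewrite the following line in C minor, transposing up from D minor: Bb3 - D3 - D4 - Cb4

Ab4 C4 C5 Bbb4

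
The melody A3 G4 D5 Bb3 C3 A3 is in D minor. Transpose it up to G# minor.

D#4 C#5 G#5 E4 F#3 D#4

D minor to G# minor up is an augmented fourth, so every note moves up by that interval.
A3 → D#4
G4 → C#5
D5 → G#5
Bb3 → E4
C3 → F#3
A3 → D#4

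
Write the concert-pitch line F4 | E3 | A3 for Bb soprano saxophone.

The Bb soprano saxophone sounds a major second below written, so the written part must be a major second above concert — transpose each note up.
F4 gives G4
E3 gives F#3
A3 gives B3

G4 F#3 B3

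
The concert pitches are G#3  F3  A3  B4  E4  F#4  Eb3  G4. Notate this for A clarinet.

B3 Ab3 C4 D5 G4 A4 Gb3 Bb4

Written C4 sounds as A3 on the A clarinet, so concert pitches are written a minor third up.
G#3 to B3
F3 to Ab3
A3 to C4
B4 to D5
E4 to G4
F#4 to A4
Eb3 to Gb3
G4 to Bb4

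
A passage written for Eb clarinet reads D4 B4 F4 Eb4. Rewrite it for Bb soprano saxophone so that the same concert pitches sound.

G4 E5 Bb4 Ab4

First find concert pitch: the Eb clarinet sounds a minor third above written, so D4 B4 F4 Eb4 sounds F4 D5 Ab4 Gb4.
Then write for Bb soprano saxophone: it sounds a major second below written, so the part must be a major second above concert.
F4 → G4
D5 → E5
Ab4 → Bb4
Gb4 → Ab4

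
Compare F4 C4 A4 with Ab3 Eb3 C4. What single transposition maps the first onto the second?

down a major sixth

Take the first pair: F4 → Ab3. F to A spans 6 letter names, so the interval is some kind of sixth.
Ab3 to F4 is 9 semitones, which makes it a major sixth; the second version is lower, so the direction is down.
Checking another pair — A4 → C4 — gives the same interval.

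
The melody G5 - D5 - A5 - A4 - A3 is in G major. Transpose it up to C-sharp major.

G major to C-sharp major up is an augmented fourth, so every note moves up by that interval.
G5 -> C#6
D5 -> G#5
A5 -> D#6
A4 -> D#5
A3 -> D#4

C#6 G#5 D#6 D#5 D#4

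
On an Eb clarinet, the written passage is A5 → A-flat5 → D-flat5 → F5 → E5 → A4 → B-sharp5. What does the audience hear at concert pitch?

The Eb clarinet sounds a minor third above written, so transpose each written note up a minor third.
A5 to C6
Ab5 to Cb6
Db5 to Fb5
F5 to Ab5
E5 to G5
A4 to C5
B#5 to D#6

C6 Cb6 Fb5 Ab5 G5 C5 D#6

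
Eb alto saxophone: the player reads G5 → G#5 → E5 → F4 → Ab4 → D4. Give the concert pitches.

The Eb alto saxophone sounds a major sixth below written, so transpose each written note down a major sixth.
G5 gives Bb4
G#5 gives B4
E5 gives G4
F4 gives Ab3
Ab4 gives Cb4
D4 gives F3

Bb4 B4 G4 Ab3 Cb4 F3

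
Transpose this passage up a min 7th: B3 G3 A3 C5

A4 F4 G4 Bb5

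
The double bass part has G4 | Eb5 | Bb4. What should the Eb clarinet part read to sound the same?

E3 C4 G3

First find concert pitch: the double bass sounds a perfect octave below written, so G4 Eb5 Bb4 sounds G3 Eb4 Bb3.
Then write for Eb clarinet: it sounds a minor third above written, so the part must be a minor third below concert.
G3 → E3
Eb4 → C4
Bb3 → G3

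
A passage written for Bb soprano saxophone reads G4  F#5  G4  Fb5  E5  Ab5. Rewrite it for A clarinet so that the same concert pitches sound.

First find concert pitch: the Bb soprano saxophone sounds a major second below written, so G4 F#5 G4 Fb5 E5 Ab5 sounds F4 E5 F4 Ebb5 D5 Gb5.
Then write for A clarinet: it sounds a minor third below written, so the part must be a minor third above concert.
F4 → Ab4
E5 → G5
F4 → Ab4
Ebb5 → Gbb5
D5 → F5
Gb5 → Bbb5

Ab4 G5 Ab4 Gbb5 F5 Bbb5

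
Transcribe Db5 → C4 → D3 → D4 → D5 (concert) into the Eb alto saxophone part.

Written C4 sounds as Eb3 on the Eb alto saxophone, so concert pitches are written a major sixth up.
Db5 -> Bb5
C4 -> A4
D3 -> B3
D4 -> B4
D5 -> B5

Bb5 A4 B3 B4 B5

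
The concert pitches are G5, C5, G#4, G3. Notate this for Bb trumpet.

A5 D5 A#4 A3

Written C4 sounds as Bb3 on the Bb trumpet, so concert pitches are written a major second up.
G5 → A5
C5 → D5
G#4 → A#4
G3 → A3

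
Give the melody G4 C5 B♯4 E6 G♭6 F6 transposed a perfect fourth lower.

D4 G4 F##4 B5 Db6 C6

G4 → D4
C5 → G4
B#4 → F##4
E6 → B5
Gb6 → Db6
F6 → C6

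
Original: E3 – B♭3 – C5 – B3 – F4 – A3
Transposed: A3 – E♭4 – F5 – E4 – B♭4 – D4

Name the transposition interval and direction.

up a perfect fourth

Take the first pair: E3 → A3. E to A spans 4 letter names, so the interval is some kind of fourth.
E3 to A3 is 5 semitones, which makes it a perfect fourth; the second version is higher, so the direction is up.
Checking another pair — A3 → D4 — gives the same interval.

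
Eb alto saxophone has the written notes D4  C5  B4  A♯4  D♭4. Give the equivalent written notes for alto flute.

Bb3 Ab4 G4 F#4 Bbb3

First find concert pitch: the Eb alto saxophone sounds a major sixth below written, so D4 C5 B4 A♯4 D♭4 sounds F3 Eb4 D4 C#4 Fb3.
Then write for alto flute: it sounds a perfect fourth below written, so the part must be a perfect fourth above concert.
F3 → Bb3
Eb4 → Ab4
D4 → G4
C#4 → F#4
Fb3 → Bbb3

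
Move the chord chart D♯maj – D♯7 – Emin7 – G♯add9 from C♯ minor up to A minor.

C♯ minor up to A minor is a minor sixth; each chord root moves by that interval while the quality stays the same.
D♯maj: root D♯ up a minor sixth → B, giving Bmaj.
D♯7: root D♯ up a minor sixth → B, giving B7.
Emin7: root E up a minor sixth → C, giving Cmin7.
G♯add9: root G♯ up a minor sixth → E, giving Eadd9.

Bmaj B7 Cmin7 Eadd9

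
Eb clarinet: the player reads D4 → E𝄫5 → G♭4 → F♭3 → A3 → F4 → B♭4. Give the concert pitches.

Written C4 on the Eb clarinet sounds as Eb4, a minor third higher; apply that shift to every note.
D4 to F4
Ebb5 to Gbb5
Gb4 to Bbb4
Fb3 to Abb3
A3 to C4
F4 to Ab4
Bb4 to Db5

F4 Gbb5 Bbb4 Abb3 C4 Ab4 Db5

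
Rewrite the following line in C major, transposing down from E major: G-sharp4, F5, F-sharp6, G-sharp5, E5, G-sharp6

E4 Db5 D6 E5 C5 E6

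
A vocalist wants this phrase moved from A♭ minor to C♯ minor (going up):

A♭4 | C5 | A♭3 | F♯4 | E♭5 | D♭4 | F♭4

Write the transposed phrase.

A♭ minor to C♯ minor up is an augmented third, so every note moves up by that interval.
Ab4 becomes C#5
C5 becomes E#5
Ab3 becomes C#4
F#4 becomes A##4
Eb5 becomes G#5
Db4 becomes F#4
Fb4 becomes A4

C#5 E#5 C#4 A##4 G#5 F#4 A4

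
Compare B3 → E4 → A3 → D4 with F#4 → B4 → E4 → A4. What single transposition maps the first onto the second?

up a perfect fifth

From B3 to F#4 is 5 letter names — a fifth of some quality.
B3 to F#4 is 7 semitones, which makes it a perfect fifth; the second version is higher, so the direction is up.
Checking another pair — D4 → A4 — gives the same interval.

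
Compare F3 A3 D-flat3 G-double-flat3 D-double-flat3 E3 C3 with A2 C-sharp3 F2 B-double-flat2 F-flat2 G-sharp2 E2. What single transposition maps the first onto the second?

down a minor sixth

From F3 to A2 is 6 letter names — a sixth of some quality.
A2 to F3 is 8 semitones, which makes it a minor sixth; the second version is lower, so the direction is down.
Checking another pair — C3 → E2 — gives the same interval.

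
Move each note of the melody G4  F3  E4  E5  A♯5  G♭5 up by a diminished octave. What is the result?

G4 -> Gb5
F3 -> Fb4
E4 -> Eb5
E5 -> Eb6
A#5 -> A6
Gb5 -> Gbb6

Gb5 Fb4 Eb5 Eb6 A6 Gbb6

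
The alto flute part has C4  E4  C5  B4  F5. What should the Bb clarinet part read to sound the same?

A3 C#4 A4 G#4 D5

First find concert pitch: the alto flute sounds a perfect fourth below written, so C4 E4 C5 B4 F5 sounds G3 B3 G4 F#4 C5.
Then write for Bb clarinet: it sounds a major second below written, so the part must be a major second above concert.
G3 → A3
B3 → C#4
G4 → A4
F#4 → G#4
C5 → D5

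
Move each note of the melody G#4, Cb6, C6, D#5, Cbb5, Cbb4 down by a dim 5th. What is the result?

G#4: a fifth down reaches C, and 6 semitones makes it C##4.
A diminished fifth down from Cb6 gives F5.
C6: a fifth down reaches F, and 6 semitones makes it F#5.
D#5 down a diminished fifth is G##4.
A diminished fifth down from Cbb5 gives Fb4.
Cbb4 down a diminished fifth is Fb3.

C##4 F5 F#5 G##4 Fb4 Fb3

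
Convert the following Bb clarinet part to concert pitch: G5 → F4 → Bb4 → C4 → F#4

F5 Eb4 Ab4 Bb3 E4

The Bb clarinet sounds a major second below written, so transpose each written note down a major second.
G5 gives F5
F4 gives Eb4
Bb4 gives Ab4
C4 gives Bb3
F#4 gives E4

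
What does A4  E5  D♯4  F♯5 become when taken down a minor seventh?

B3 F#4 E#3 G#4

A4 to B3
E5 to F#4
D#4 to E#3
F#5 to G#4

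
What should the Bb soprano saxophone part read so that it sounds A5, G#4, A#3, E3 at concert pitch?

B5 A#4 B#3 F#3

Written C4 sounds as Bb3 on the Bb soprano saxophone, so concert pitches are written a major second up.
A5 to B5
G#4 to A#4
A#3 to B#3
E3 to F#3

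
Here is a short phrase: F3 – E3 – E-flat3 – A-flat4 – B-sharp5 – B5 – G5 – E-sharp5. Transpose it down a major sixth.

F3 gives Ab2
E3 gives G2
Eb3 gives Gb2
Ab4 gives Cb4
B#5 gives D#5
B5 gives D5
G5 gives Bb4
E#5 gives G#4

Ab2 G2 Gb2 Cb4 D#5 D5 Bb4 G#4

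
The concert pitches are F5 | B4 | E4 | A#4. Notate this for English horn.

The English horn sounds a perfect fifth below written, so the written part must be a perfect fifth above concert — transpose each note up.
F5 gives C6
B4 gives F#5
E4 gives B4
A#4 gives E#5

C6 F#5 B4 E#5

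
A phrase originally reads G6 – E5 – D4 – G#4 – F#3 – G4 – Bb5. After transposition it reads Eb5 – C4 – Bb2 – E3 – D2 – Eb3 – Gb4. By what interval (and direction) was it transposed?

From G6 to Eb5 is 10 letter names — a tenth of some quality.
Eb5 to G6 is 16 semitones, which makes it a major tenth; the second version is lower, so the direction is down.
Checking another pair — Bb5 → Gb4 — gives the same interval.

down a major tenth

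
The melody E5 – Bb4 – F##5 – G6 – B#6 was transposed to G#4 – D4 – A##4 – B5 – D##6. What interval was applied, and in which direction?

From E5 to G#4 is 6 letter names — a sixth of some quality.
G#4 to E5 is 8 semitones, which makes it a minor sixth; the second version is lower, so the direction is down.
Checking another pair — B#6 → D##6 — gives the same interval.

down a minor sixth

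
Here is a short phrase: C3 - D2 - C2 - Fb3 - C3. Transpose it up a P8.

C3 gives C4
D2 gives D3
C2 gives C3
Fb3 gives Fb4
C3 gives C4

C4 D3 C3 Fb4 C4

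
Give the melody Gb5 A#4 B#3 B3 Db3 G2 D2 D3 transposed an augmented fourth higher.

C6 D##5 E##4 E#4 G3 C#3 G#2 G#3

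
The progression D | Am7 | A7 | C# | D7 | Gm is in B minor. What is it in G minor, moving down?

B minor down to G minor is a major third; each chord root moves by that interval while the quality stays the same.
D: root D down a major third → Bb, giving Bb.
Am7: root A down a major third → F, giving Fm7.
A7: root A down a major third → F, giving F7.
C#: root C# down a major third → A, giving A.
D7: root D down a major third → Bb, giving Bb7.
Gm: root G down a major third → Eb, giving Ebm.

Bb Fm7 F7 A Bb7 Ebm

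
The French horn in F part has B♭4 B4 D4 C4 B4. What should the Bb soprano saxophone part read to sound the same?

F4 F#4 A3 G3 F#4

First find concert pitch: the French horn in F sounds a perfect fifth below written, so B♭4 B4 D4 C4 B4 sounds Eb4 E4 G3 F3 E4.
Then write for Bb soprano saxophone: it sounds a major second below written, so the part must be a major second above concert.
Eb4 → F4
E4 → F#4
G3 → A3
F3 → G3
E4 → F#4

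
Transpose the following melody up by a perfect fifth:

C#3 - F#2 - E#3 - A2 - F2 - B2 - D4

A perfect fifth up from C#3 gives G#3.
F#2 up a perfect fifth is C#3.
E#3: a fifth up reaches B, and 7 semitones makes it B#3.
A2: a fifth up reaches E, and 7 semitones makes it E3.
A perfect fifth up from F2 gives C3.
B2 up a perfect fifth is F#3.
D4: a fifth up reaches A, and 7 semitones makes it A4.

G#3 C#3 B#3 E3 C3 F#3 A4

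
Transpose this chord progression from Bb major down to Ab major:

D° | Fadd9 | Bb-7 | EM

C° Ebadd9 Ab-7 DM

Bb major down to Ab major is a major second; each chord root moves by that interval while the quality stays the same.
D°: root D down a major second → C, giving C°.
Fadd9: root F down a major second → Eb, giving Ebadd9.
Bb-7: root Bb down a major second → Ab, giving Ab-7.
EM: root E down a major second → D, giving DM.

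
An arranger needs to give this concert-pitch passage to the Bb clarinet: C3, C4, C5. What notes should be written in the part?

D3 D4 D5

Written C4 sounds as Bb3 on the Bb clarinet, so concert pitches are written a major second up.
C3 becomes D3
C4 becomes D4
C5 becomes D5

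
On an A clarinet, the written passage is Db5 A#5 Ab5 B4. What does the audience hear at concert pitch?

Bb4 F##5 F5 G#4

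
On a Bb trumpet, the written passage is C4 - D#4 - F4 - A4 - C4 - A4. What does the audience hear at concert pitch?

Bb3 C#4 Eb4 G4 Bb3 G4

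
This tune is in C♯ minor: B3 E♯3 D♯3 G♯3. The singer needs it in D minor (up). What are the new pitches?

C4 F#3 E3 A3

From C♯ up to D is a minor second; apply that to each pitch.
B3 gives C4
E#3 gives F#3
D#3 gives E3
G#3 gives A3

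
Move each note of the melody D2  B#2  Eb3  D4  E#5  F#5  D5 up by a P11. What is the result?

G3 E#4 Ab4 G5 A#6 B6 G6

D2 -> G3
B#2 -> E#4
Eb3 -> Ab4
D4 -> G5
E#5 -> A#6
F#5 -> B6
D5 -> G6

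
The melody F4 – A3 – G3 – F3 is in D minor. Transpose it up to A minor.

C5 E4 D4 C4

D minor to A minor up is a perfect fifth, so every note moves up by that interval.
F4 -> C5
A3 -> E4
G3 -> D4
F3 -> C4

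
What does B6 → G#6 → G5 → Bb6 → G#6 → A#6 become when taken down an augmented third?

Gb6 Eb6 Ebb5 Gbb6 Eb6 F6

B6 down an augmented third is Gb6.
G#6 down an augmented third is Eb6.
An augmented third down from G5 gives Ebb5.
Bb6: a third down reaches G, and 5 semitones makes it Gbb6.
G#6 down an augmented third is Eb6.
An augmented third down from A#6 gives F6.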